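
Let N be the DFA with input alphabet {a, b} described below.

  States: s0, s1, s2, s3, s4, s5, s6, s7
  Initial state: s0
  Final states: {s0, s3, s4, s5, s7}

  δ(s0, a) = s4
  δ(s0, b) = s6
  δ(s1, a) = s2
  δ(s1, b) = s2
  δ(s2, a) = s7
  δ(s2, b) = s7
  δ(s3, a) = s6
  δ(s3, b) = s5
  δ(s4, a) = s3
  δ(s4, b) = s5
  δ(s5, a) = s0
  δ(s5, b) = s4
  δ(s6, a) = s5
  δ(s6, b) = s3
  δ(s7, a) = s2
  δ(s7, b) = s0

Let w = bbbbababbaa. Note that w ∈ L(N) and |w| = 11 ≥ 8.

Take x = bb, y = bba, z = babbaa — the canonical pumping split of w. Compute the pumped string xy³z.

bbbbabbabbababbaa

xy^3z = bb·bba·bba·bba·babbaa = bbbbabbabbababbaa.
Reading y = bba takes N from s3 back to s3, so after x·y·y·y the machine is still in s3, and z then leads to the accepting state s5. Hence bbbbabbabbababbaa ∈ L(N).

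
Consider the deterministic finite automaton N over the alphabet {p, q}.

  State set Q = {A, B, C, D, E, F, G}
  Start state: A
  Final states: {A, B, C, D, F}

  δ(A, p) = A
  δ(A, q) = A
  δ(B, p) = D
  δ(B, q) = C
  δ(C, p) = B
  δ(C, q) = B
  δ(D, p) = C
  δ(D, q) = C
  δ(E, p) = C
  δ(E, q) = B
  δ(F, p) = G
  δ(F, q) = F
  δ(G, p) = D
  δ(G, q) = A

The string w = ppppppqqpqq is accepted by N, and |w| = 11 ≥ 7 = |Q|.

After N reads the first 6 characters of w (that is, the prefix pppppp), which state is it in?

A

State sequence: A -p-> A -p-> A -p-> A -p-> A -p-> A -p-> A

After reading 6 characters, N is in state A.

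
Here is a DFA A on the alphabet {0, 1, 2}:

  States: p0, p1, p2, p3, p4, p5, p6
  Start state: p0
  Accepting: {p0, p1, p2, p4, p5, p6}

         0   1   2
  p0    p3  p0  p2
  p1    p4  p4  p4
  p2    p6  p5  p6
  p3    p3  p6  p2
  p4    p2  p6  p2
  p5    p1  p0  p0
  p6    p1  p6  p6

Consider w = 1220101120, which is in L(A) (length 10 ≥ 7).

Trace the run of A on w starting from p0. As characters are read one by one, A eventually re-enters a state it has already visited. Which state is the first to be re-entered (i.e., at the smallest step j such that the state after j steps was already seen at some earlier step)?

State sequence: p0 -1-> p0 -2-> p2 -2-> p6 -0-> p1 -1-> p4 -0-> p2 -1-> p5 -1-> p0 -2-> p2 -0-> p6
First repeat at step 1: p0 was already visited.

The earliest repeat is at step j = 1: A is in p0, which it already visited at step i = 0.
Pumping length from the standard proof: p = 7 (the number of states). The repeated state found above gives |xy| = j ≤ 7 and |y| = j − i ≥ 1.

p0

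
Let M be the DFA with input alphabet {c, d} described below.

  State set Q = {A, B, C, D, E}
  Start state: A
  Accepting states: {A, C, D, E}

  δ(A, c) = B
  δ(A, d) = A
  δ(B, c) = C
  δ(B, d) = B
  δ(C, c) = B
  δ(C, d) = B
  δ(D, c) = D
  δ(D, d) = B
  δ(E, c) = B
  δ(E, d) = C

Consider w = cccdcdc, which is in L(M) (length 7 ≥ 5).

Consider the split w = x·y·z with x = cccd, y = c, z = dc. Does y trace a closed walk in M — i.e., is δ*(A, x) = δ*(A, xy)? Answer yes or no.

Run of M on the first 5 characters of w = c c c d c:
  step 0: A  (start)
  step 1: B  (read c: A→B)
  step 2: C  (read c: B→C)
  step 3: B  (read c: C→B)
  step 4: B  (read d: B→B)
  step 5: C  (read c: B→C)

After x (step 4): B. After xy (step 5): C.
They differ (B ≠ C), so y is not a cycle from the state after x; this split is not the one the pumping-lemma construction produces, and pumping y need not keep the string in L(M).

no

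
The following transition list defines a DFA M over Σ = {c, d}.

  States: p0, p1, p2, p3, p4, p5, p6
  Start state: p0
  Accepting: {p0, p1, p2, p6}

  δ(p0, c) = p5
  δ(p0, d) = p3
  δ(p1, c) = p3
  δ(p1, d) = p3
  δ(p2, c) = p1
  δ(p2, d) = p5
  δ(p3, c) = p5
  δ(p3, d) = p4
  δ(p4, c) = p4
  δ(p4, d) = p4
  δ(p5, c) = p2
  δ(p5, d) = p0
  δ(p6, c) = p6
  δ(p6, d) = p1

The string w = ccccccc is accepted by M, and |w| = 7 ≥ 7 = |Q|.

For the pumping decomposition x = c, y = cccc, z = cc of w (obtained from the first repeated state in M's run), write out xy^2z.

xy^2z = c·cccc·cccc·cc = ccccccccccc.
Reading y = cccc takes M from p5 back to p5, so after x·y·y the machine is still in p5, and z then leads to the accepting state p1. Hence ccccccccccc ∈ L(M).

ccccccccccc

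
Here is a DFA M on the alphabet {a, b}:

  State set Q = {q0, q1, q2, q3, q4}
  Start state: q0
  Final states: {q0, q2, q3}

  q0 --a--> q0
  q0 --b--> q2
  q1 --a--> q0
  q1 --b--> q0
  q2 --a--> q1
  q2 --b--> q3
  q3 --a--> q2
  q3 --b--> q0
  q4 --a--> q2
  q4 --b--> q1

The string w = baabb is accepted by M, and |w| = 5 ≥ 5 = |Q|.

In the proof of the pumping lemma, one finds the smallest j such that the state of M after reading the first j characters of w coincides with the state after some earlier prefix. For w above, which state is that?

Run of M on w = b a a b b:
  step 0: q0  (start)
  step 1: q2  (read b: q0→q2)
  step 2: q1  (read a: q2→q1)
  step 3: q0  (read a: q1→q0)   ← first repeat (q0 seen earlier)
  step 4: q2  (read b: q0→q2)
  step 5: q3  (read b: q2→q3)

The earliest repeat is at step j = 3: M is in q0, which it already visited at step i = 0.
With |Q| = 5, pigeonhole forces a state repeat no later than step 5; the substring read between the first and second visits to that state can be pumped.

q0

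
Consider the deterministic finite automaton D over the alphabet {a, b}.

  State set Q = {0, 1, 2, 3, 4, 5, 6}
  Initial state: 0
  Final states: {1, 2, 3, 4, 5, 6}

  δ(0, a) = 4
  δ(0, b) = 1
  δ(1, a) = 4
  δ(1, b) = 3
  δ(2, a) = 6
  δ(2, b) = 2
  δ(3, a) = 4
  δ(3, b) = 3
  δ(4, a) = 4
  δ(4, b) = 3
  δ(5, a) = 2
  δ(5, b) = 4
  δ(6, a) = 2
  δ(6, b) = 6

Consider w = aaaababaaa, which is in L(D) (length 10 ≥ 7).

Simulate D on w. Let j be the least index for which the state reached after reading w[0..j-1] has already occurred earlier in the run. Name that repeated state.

4

State sequence: 0 -a-> 4 -a-> 4 -a-> 4 -a-> 4 -b-> 3 -a-> 4 -b-> 3 -a-> 4 -a-> 4 -a-> 4
First repeat at step 2: 4 was already visited.

The earliest repeat is at step j = 2: D is in 4, which it already visited at step i = 1.
Since D has 7 states, any run of length ≥ 7 visits 7+1 states, so by pigeonhole some state repeats within the first 7 steps — that repeat gives the pumpable loop.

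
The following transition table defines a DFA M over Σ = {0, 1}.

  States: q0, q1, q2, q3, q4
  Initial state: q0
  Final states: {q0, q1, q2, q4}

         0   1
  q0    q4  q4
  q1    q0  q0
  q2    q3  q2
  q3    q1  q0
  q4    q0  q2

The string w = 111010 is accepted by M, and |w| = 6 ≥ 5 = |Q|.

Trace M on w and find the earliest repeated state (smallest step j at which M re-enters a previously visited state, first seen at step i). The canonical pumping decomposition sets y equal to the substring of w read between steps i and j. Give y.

1

State sequence: q0 -1-> q4 -1-> q2 -1-> q2 -0-> q3 -1-> q0 -0-> q4
First repeat at step 3: q2 was already visited.

So i = 2, j = 3, giving x = w[0:2] = 11, y = w[2:3] = 1, z = w[3:6] = 010.
Check: |xy| = 3 ≤ 5 and |y| = 1 ≥ 1. Reading y takes M from q2 back to q2, so every xyⁱz is accepted.
With |Q| = 5, pigeonhole forces a state repeat no later than step 5; the substring read between the first and second visits to that state can be pumped.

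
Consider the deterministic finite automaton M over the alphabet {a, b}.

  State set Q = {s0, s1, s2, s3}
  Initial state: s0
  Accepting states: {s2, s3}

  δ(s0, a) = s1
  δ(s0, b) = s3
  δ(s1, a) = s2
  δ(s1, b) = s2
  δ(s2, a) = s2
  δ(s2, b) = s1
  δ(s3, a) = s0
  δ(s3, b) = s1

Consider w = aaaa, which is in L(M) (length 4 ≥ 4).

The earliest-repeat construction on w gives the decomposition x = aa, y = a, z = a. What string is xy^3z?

xy^3z = aa·a·a·a·a = aaaaaa.
Reading y = a takes M from s2 back to s2, so after x·y·y·y the machine is still in s2, and z then leads to the accepting state s2. Hence aaaaaa ∈ L(M).

aaaaaa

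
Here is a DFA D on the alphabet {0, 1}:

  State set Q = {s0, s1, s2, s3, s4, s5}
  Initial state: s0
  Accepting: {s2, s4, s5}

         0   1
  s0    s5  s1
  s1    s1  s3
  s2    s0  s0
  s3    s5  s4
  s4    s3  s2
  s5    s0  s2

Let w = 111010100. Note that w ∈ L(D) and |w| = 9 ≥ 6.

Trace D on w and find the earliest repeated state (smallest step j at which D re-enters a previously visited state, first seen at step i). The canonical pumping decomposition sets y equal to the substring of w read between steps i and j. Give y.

10

Run of D on w = 1 1 1 0 1 0 1 0 0:
  step 0: s0  (start)
  step 1: s1  (read 1: s0→s1)
  step 2: s3  (read 1: s1→s3)
  step 3: s4  (read 1: s3→s4)
  step 4: s3  (read 0: s4→s3)   ← first repeat (s3 seen earlier)
  step 5: s4  (read 1: s3→s4)
  step 6: s3  (read 0: s4→s3)
  step 7: s4  (read 1: s3→s4)
  step 8: s3  (read 0: s4→s3)
  step 9: s5  (read 0: s3→s5)

So i = 2, j = 4, giving x = w[0:2] = 11, y = w[2:4] = 10, z = w[4:9] = 10100.
Check: |xy| = 4 ≤ 6 and |y| = 2 ≥ 1. Reading y takes D from s3 back to s3, so every xyⁱz is accepted.
Pumping length from the standard proof: p = 6 (the number of states). The repeated state found above gives |xy| = j ≤ 6 and |y| = j − i ≥ 1.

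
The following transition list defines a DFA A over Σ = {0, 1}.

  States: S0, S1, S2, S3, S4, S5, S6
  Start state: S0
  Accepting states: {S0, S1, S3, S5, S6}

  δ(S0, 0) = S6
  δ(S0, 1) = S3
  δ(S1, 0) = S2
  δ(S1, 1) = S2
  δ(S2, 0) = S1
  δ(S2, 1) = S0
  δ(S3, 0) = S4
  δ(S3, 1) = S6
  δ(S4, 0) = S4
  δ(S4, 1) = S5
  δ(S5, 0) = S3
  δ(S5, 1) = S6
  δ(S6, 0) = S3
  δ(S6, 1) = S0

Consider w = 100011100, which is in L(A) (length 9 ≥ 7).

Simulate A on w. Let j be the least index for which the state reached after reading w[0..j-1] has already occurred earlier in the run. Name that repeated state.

S4

State sequence: S0 -1-> S3 -0-> S4 -0-> S4 -0-> S4 -1-> S5 -1-> S6 -1-> S0 -0-> S6 -0-> S3
First repeat at step 3: S4 was already visited.

The earliest repeat is at step j = 3: A is in S4, which it already visited at step i = 2.
Since A has 7 states, any run of length ≥ 7 visits 7+1 states, so by pigeonhole some state repeats within the first 7 steps — that repeat gives the pumpable loop.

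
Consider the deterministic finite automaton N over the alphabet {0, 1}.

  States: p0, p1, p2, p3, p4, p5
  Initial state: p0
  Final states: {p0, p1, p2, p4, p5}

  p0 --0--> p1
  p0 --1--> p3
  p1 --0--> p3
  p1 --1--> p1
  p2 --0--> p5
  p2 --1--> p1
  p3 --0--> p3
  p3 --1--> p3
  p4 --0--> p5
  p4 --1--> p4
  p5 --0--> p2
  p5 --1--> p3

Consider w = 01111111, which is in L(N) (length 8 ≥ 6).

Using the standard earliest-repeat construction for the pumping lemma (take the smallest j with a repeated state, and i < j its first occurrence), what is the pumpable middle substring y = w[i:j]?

1

Run of N on w = 0 1 1 1 1 1 1 1:
  step 0: p0  (start)
  step 1: p1  (read 0: p0→p1)
  step 2: p1  (read 1: p1→p1)   ← first repeat (p1 seen earlier)
  step 3: p1  (read 1: p1→p1)
  step 4: p1  (read 1: p1→p1)
  step 5: p1  (read 1: p1→p1)
  step 6: p1  (read 1: p1→p1)
  step 7: p1  (read 1: p1→p1)
  step 8: p1  (read 1: p1→p1)

So i = 1, j = 2, giving x = w[0:1] = 0, y = w[1:2] = 1, z = w[2:8] = 111111.
Check: |xy| = 2 ≤ 6 and |y| = 1 ≥ 1. Reading y takes N from p1 back to p1, so every xyⁱz is accepted.
The DFA has 6 states, so the proof of the pumping lemma guarantees a repeated state among the first 6+1 visited; the segment between the two visits is the pumpable y.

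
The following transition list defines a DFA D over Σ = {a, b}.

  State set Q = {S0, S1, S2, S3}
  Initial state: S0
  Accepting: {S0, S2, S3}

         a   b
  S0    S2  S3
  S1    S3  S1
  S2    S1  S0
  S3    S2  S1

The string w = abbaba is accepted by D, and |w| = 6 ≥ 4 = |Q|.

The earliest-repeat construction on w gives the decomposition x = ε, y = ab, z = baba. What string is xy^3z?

abababbaba

xy^3z = ε·ab·ab·ab·baba = abababbaba.
Reading y = ab takes D from S0 back to S0, so after x·y·y·y the machine is still in S0, and z then leads to the accepting state S2. Hence abababbaba ∈ L(D).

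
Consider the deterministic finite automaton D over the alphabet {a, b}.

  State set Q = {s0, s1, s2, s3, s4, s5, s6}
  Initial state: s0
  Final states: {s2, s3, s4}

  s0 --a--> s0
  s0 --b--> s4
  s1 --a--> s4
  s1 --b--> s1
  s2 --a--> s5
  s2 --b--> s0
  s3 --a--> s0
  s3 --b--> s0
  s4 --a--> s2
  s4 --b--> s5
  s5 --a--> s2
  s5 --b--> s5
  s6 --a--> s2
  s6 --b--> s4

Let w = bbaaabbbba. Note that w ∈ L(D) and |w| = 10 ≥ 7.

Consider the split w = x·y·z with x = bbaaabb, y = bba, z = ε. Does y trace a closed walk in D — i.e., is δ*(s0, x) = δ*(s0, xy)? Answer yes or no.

no

Run of D on the first 10 characters of w = b b a a a b b b b a:
  step 0: s0  (start)
  step 1: s4  (read b: s0→s4)
  step 2: s5  (read b: s4→s5)
  step 3: s2  (read a: s5→s2)
  step 4: s5  (read a: s2→s5)
  step 5: s2  (read a: s5→s2)
  step 6: s0  (read b: s2→s0)
  step 7: s4  (read b: s0→s4)
  step 8: s5  (read b: s4→s5)
  step 9: s5  (read b: s5→s5)
  step 10: s2  (read a: s5→s2)

After x (step 7): s4. After xy (step 10): s2.
They differ (s4 ≠ s2), so y is not a cycle from the state after x; this split is not the one the pumping-lemma construction produces, and pumping y need not keep the string in L(D).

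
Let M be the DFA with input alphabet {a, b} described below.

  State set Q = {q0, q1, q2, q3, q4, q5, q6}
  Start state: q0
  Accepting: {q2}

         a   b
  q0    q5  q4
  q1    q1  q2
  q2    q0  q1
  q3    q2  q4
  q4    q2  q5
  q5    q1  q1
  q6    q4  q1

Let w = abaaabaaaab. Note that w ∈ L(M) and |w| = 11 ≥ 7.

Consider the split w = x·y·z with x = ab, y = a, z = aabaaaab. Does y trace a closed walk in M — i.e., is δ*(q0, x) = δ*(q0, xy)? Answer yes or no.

yes

Run of M on the first 3 characters of w = a b a:
  step 0: q0  (start)
  step 1: q5  (read a: q0→q5)
  step 2: q1  (read b: q5→q1)
  step 3: q1  (read a: q1→q1)

After x (step 2): q1. After xy (step 3): q1.
They match, so y = a drives M around a cycle from q1 back to itself; pumping y any number of times keeps M in q1 before reading z, and xyⁱz ∈ L(M) for every i ≥ 0.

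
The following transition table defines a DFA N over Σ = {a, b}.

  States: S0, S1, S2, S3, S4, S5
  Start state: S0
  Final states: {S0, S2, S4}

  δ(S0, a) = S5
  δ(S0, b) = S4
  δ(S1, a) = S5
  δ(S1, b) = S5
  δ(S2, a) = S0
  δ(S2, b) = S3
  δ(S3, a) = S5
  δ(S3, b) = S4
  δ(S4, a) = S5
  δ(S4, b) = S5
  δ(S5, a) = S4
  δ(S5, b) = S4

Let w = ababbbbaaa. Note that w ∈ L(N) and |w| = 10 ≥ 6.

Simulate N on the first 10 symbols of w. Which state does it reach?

State sequence: S0 -a-> S5 -b-> S4 -a-> S5 -b-> S4 -b-> S5 -b-> S4 -b-> S5 -a-> S4 -a-> S5 -a-> S4

After reading 10 characters, N is in state S4.

S4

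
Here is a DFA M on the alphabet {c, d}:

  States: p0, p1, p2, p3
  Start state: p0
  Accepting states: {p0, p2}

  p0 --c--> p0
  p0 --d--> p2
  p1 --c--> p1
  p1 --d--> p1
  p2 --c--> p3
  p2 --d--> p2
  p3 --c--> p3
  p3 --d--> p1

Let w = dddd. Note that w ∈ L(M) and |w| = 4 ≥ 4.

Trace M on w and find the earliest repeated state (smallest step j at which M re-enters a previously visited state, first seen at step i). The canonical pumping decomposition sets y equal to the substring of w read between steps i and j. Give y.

State sequence: p0 -d-> p2 -d-> p2 -d-> p2 -d-> p2
First repeat at step 2: p2 was already visited.

So i = 1, j = 2, giving x = w[0:1] = d, y = w[1:2] = d, z = w[2:4] = dd.
Check: |xy| = 2 ≤ 4 and |y| = 1 ≥ 1. Reading y takes M from p2 back to p2, so every xyⁱz is accepted.
With |Q| = 4, pigeonhole forces a state repeat no later than step 4; the substring read between the first and second visits to that state can be pumped.

d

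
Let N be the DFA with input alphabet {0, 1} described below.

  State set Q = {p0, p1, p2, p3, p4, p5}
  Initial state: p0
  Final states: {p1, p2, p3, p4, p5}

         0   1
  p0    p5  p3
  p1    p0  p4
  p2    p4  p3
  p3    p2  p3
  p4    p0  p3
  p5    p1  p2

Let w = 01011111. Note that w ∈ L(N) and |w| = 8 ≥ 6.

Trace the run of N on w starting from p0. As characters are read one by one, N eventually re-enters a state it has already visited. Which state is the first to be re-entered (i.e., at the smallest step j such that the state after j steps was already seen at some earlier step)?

State sequence: p0 -0-> p5 -1-> p2 -0-> p4 -1-> p3 -1-> p3 -1-> p3 -1-> p3 -1-> p3
First repeat at step 5: p3 was already visited.

The earliest repeat is at step j = 5: N is in p3, which it already visited at step i = 4.
The DFA has 6 states, so the proof of the pumping lemma guarantees a repeated state among the first 6+1 visited; the segment between the two visits is the pumpable y.

p3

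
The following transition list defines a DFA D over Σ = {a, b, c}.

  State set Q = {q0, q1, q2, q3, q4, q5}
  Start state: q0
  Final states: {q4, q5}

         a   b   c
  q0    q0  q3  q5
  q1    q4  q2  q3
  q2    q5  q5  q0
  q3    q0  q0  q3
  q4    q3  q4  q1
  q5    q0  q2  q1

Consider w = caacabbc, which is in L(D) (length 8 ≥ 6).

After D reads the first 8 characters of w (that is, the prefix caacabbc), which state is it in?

q5

State sequence: q0 -c-> q5 -a-> q0 -a-> q0 -c-> q5 -a-> q0 -b-> q3 -b-> q0 -c-> q5

After reading 8 characters, D is in state q5.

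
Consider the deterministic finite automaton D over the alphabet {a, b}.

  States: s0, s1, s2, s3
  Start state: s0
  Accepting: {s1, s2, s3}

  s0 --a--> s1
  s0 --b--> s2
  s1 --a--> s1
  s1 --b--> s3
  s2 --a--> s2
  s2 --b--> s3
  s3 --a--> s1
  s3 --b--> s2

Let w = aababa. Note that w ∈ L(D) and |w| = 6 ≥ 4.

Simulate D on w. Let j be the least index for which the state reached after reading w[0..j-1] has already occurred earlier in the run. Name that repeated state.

s1

State sequence: s0 -a-> s1 -a-> s1 -b-> s3 -a-> s1 -b-> s3 -a-> s1
First repeat at step 2: s1 was already visited.

The earliest repeat is at step j = 2: D is in s1, which it already visited at step i = 1.
Since D has 4 states, any run of length ≥ 4 visits 4+1 states, so by pigeonhole some state repeats within the first 4 steps — that repeat gives the pumpable loop.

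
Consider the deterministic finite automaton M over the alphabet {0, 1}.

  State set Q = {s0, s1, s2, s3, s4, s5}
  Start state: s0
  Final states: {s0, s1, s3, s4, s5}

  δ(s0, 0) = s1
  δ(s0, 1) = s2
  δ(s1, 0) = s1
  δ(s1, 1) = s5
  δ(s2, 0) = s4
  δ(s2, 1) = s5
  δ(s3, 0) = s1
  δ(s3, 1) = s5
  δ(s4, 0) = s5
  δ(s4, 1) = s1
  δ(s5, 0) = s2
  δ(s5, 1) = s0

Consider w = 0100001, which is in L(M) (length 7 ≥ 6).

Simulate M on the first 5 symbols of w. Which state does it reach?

s5

State sequence: s0 -0-> s1 -1-> s5 -0-> s2 -0-> s4 -0-> s5

After reading 5 characters, M is in state s5.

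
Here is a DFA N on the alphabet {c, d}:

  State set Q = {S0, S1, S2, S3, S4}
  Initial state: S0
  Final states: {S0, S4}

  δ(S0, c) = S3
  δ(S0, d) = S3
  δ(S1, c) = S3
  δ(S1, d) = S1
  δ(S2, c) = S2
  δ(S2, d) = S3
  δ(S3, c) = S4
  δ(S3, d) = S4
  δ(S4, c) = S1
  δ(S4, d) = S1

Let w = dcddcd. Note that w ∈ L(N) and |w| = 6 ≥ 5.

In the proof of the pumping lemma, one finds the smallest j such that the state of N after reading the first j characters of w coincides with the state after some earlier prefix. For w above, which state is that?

State sequence: S0 -d-> S3 -c-> S4 -d-> S1 -d-> S1 -c-> S3 -d-> S4
First repeat at step 4: S1 was already visited.

The earliest repeat is at step j = 4: N is in S1, which it already visited at step i = 3.
The DFA has 5 states, so the proof of the pumping lemma guarantees a repeated state among the first 5+1 visited; the segment between the two visits is the pumpable y.

S1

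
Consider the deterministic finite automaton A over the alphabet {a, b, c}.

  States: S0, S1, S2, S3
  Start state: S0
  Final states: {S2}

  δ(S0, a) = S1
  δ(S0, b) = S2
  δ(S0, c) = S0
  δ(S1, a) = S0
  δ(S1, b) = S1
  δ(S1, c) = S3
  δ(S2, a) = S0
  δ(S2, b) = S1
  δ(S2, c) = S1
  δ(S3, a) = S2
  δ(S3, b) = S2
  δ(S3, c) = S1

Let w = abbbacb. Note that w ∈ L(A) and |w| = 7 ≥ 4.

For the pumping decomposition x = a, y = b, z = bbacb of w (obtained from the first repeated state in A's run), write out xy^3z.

abbbbbacb

xy^3z = a·b·b·b·bbacb = abbbbbacb.
Reading y = b takes A from S1 back to S1, so after x·y·y·y the machine is still in S1, and z then leads to the accepting state S2. Hence abbbbbacb ∈ L(A).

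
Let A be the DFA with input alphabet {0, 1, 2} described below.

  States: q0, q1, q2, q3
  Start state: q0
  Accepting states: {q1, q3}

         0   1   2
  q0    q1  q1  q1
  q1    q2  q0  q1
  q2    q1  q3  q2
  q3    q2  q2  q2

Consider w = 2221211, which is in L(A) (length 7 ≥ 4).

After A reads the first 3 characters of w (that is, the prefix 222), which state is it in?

q1

State sequence: q0 -2-> q1 -2-> q1 -2-> q1

After reading 3 characters, A is in state q1.
(This kind of state-tracing is the core of the pumping-lemma construction: with 4 states, pigeonhole forces a repeat within the first 4 steps.)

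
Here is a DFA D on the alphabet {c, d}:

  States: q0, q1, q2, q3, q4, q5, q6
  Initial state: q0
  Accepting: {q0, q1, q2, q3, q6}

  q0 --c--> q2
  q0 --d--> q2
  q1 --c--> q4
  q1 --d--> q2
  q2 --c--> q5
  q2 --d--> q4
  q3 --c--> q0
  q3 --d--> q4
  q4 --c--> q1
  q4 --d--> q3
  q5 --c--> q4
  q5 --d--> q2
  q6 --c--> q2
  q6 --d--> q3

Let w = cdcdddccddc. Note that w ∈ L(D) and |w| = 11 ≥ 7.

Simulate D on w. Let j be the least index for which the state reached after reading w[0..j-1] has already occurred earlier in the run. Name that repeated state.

State sequence: q0 -c-> q2 -d-> q4 -c-> q1 -d-> q2 -d-> q4 -d-> q3 -c-> q0 -c-> q2 -d-> q4 -d-> q3 -c-> q0
First repeat at step 4: q2 was already visited.

The earliest repeat is at step j = 4: D is in q2, which it already visited at step i = 1.
The DFA has 7 states, so the proof of the pumping lemma guarantees a repeated state among the first 7+1 visited; the segment between the two visits is the pumpable y.

q2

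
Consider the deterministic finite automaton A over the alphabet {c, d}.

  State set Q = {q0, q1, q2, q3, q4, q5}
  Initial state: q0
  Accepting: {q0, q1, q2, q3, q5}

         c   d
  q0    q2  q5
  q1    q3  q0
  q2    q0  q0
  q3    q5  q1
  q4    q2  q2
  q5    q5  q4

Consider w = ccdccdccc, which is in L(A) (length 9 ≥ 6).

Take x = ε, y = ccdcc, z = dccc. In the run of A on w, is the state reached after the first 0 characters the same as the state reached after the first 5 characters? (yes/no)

no

Run of A on the first 5 characters of w = c c d c c:
  step 0: q0  (start)
  step 1: q2  (read c: q0→q2)
  step 2: q0  (read c: q2→q0)
  step 3: q5  (read d: q0→q5)
  step 4: q5  (read c: q5→q5)
  step 5: q5  (read c: q5→q5)

After x (step 0): q0. After xy (step 5): q5.
They differ (q0 ≠ q5), so y is not a cycle from the state after x; this split is not the one the pumping-lemma construction produces, and pumping y need not keep the string in L(A).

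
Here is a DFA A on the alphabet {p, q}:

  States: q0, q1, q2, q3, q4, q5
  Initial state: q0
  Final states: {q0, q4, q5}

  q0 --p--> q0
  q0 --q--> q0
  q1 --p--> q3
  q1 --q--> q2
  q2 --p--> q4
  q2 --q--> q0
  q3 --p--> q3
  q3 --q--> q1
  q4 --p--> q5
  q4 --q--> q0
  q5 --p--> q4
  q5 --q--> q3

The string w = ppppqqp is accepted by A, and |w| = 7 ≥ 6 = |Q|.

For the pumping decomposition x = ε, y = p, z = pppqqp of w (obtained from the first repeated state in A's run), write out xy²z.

xy^2z = ε·p·p·pppqqp = pppppqqp.
Reading y = p takes A from q0 back to q0, so after x·y·y the machine is still in q0, and z then leads to the accepting state q0. Hence pppppqqp ∈ L(A).

pppppqqp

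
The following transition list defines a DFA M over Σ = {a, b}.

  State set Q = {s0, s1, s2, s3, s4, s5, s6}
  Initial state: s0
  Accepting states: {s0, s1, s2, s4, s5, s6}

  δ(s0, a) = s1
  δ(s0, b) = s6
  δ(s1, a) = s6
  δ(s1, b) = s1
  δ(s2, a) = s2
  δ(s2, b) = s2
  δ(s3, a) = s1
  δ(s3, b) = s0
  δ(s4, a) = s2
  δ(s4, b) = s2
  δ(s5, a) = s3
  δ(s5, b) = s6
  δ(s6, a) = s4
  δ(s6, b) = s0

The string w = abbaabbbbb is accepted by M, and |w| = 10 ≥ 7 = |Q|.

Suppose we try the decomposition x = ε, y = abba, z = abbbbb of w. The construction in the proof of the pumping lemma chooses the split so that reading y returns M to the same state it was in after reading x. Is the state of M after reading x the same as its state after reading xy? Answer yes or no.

Run of M on the first 4 characters of w = a b b a:
  step 0: s0  (start)
  step 1: s1  (read a: s0→s1)
  step 2: s1  (read b: s1→s1)
  step 3: s1  (read b: s1→s1)
  step 4: s6  (read a: s1→s6)

After x (step 0): s0. After xy (step 4): s6.
They differ (s0 ≠ s6), so y is not a cycle from the state after x; this split is not the one the pumping-lemma construction produces, and pumping y need not keep the string in L(M).

no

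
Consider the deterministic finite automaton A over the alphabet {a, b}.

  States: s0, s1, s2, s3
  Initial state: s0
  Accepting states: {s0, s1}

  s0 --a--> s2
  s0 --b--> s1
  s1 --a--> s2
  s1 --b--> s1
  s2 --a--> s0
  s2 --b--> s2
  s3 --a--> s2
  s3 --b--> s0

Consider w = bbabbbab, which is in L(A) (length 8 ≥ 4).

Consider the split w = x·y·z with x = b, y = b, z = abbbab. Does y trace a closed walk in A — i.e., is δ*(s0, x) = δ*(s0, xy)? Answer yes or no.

State sequence: s0 -b-> s1 -b-> s1

After x (step 1): s1. After xy (step 2): s1.
They match, so y = b drives A around a cycle from s1 back to itself; pumping y any number of times keeps A in s1 before reading z, and xyⁱz ∈ L(A) for every i ≥ 0.

yes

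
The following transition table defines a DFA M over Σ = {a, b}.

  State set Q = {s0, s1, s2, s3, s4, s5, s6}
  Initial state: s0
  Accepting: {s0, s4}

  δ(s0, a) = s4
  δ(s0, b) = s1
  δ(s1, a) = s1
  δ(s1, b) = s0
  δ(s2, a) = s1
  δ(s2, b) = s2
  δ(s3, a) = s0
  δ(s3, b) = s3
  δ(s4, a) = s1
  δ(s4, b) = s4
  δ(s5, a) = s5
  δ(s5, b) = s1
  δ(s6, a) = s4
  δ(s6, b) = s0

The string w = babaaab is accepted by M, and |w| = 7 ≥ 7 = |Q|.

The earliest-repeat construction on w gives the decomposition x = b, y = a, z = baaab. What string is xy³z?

xy^3z = b·a·a·a·baaab = baaabaaab.
Reading y = a takes M from s1 back to s1, so after x·y·y·y the machine is still in s1, and z then leads to the accepting state s0. Hence baaabaaab ∈ L(M).

baaabaaab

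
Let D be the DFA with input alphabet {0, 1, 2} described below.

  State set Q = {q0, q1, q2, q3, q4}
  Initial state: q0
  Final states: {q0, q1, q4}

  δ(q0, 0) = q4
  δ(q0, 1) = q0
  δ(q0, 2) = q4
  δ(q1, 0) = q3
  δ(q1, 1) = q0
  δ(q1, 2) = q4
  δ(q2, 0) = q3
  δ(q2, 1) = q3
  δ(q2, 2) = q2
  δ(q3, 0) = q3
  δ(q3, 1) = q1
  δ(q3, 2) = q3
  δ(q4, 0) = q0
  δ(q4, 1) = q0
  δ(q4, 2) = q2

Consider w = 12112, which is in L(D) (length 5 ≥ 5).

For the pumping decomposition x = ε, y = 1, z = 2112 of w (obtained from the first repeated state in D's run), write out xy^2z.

112112

xy^2z = ε·1·1·2112 = 112112.
Reading y = 1 takes D from q0 back to q0, so after x·y·y the machine is still in q0, and z then leads to the accepting state q4. Hence 112112 ∈ L(D).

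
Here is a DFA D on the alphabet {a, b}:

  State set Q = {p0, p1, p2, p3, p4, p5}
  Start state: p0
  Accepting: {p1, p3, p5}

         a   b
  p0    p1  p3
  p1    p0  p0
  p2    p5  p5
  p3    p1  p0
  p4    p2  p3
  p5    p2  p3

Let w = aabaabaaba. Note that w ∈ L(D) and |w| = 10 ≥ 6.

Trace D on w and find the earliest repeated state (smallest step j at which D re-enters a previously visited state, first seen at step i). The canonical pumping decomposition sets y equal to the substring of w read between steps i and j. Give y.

State sequence: p0 -a-> p1 -a-> p0 -b-> p3 -a-> p1 -a-> p0 -b-> p3 -a-> p1 -a-> p0 -b-> p3 -a-> p1
First repeat at step 2: p0 was already visited.

So i = 0, j = 2, giving x = w[0:0] = ε, y = w[0:2] = aa, z = w[2:10] = baabaaba.
Check: |xy| = 2 ≤ 6 and |y| = 2 ≥ 1. Reading y takes D from p0 back to p0, so every xyⁱz is accepted.
The DFA has 6 states, so the proof of the pumping lemma guarantees a repeated state among the first 6+1 visited; the segment between the two visits is the pumpable y.

aa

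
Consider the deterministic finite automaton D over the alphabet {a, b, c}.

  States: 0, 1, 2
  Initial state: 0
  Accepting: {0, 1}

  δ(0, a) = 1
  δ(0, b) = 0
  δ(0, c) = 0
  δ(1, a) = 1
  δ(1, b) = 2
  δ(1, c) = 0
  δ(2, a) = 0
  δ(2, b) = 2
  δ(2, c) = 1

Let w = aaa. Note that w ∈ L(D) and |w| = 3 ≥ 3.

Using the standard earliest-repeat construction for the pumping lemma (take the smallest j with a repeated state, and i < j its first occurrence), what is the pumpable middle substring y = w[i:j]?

a

Run of D on w = a a a:
  step 0: 0  (start)
  step 1: 1  (read a: 0→1)
  step 2: 1  (read a: 1→1)   ← first repeat (1 seen earlier)
  step 3: 1  (read a: 1→1)

So i = 1, j = 2, giving x = w[0:1] = a, y = w[1:2] = a, z = w[2:3] = a.
Check: |xy| = 2 ≤ 3 and |y| = 1 ≥ 1. Reading y takes D from 1 back to 1, so every xyⁱz is accepted.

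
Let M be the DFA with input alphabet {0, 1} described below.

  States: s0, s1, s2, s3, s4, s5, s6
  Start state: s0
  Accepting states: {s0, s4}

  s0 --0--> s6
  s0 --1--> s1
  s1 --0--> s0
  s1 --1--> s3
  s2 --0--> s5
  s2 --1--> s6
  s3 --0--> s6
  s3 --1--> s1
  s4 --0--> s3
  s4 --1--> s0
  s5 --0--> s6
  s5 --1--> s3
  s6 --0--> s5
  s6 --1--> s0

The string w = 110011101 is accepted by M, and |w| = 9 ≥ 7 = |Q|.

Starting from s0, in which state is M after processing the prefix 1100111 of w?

State sequence: s0 -1-> s1 -1-> s3 -0-> s6 -0-> s5 -1-> s3 -1-> s1 -1-> s3

After reading 7 characters, M is in state s3.
(This kind of state-tracing is the core of the pumping-lemma construction: with 7 states, pigeonhole forces a repeat within the first 7 steps.)

s3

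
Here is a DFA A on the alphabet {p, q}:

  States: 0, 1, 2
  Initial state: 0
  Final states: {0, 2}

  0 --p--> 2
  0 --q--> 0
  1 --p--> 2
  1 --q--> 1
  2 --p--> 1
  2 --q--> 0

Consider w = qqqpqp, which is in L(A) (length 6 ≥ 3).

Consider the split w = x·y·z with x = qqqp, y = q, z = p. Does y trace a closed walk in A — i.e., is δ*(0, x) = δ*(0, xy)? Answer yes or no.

State sequence: 0 -q-> 0 -q-> 0 -q-> 0 -p-> 2 -q-> 0

After x (step 4): 2. After xy (step 5): 0.
They differ (2 ≠ 0), so y is not a cycle from the state after x; this split is not the one the pumping-lemma construction produces, and pumping y need not keep the string in L(A).

no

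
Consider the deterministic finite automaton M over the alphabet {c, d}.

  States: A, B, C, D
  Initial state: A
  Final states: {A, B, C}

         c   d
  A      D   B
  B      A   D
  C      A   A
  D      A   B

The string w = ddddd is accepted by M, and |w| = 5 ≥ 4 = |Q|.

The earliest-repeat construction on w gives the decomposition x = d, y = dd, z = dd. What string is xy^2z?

ddddddd

xy^2z = d·dd·dd·dd = ddddddd.
Reading y = dd takes M from B back to B, so after x·y·y the machine is still in B, and z then leads to the accepting state B. Hence ddddddd ∈ L(M).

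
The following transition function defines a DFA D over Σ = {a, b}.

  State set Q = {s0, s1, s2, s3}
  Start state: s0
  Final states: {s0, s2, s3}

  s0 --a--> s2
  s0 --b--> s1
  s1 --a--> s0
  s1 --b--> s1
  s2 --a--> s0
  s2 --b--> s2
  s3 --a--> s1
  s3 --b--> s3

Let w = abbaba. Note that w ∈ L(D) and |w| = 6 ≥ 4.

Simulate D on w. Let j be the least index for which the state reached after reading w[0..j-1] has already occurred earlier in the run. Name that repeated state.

s2

Run of D on w = a b b a b a:
  step 0: s0  (start)
  step 1: s2  (read a: s0→s2)
  step 2: s2  (read b: s2→s2)   ← first repeat (s2 seen earlier)
  step 3: s2  (read b: s2→s2)
  step 4: s0  (read a: s2→s0)
  step 5: s1  (read b: s0→s1)
  step 6: s0  (read a: s1→s0)

The earliest repeat is at step j = 2: D is in s2, which it already visited at step i = 1.
The DFA has 4 states, so the proof of the pumping lemma guarantees a repeated state among the first 4+1 visited; the segment between the two visits is the pumpable y.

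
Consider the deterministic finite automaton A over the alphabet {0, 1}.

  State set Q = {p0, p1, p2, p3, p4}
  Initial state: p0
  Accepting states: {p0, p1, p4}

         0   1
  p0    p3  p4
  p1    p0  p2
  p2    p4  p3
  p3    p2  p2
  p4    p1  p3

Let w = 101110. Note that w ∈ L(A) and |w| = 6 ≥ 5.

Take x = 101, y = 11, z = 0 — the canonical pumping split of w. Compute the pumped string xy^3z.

1011111110

xy^3z = 101·11·11·11·0 = 1011111110.
Reading y = 11 takes A from p2 back to p2, so after x·y·y·y the machine is still in p2, and z then leads to the accepting state p4. Hence 1011111110 ∈ L(A).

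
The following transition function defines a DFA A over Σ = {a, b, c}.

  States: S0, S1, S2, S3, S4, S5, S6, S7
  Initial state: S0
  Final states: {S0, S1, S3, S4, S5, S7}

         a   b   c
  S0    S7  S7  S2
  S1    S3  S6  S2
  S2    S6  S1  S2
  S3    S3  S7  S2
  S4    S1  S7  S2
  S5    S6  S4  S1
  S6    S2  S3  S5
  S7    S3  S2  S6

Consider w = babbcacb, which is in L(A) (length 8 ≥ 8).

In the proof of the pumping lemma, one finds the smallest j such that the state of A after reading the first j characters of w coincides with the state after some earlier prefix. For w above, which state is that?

S7

State sequence: S0 -b-> S7 -a-> S3 -b-> S7 -b-> S2 -c-> S2 -a-> S6 -c-> S5 -b-> S4
First repeat at step 3: S7 was already visited.

The earliest repeat is at step j = 3: A is in S7, which it already visited at step i = 1.
Since A has 8 states, any run of length ≥ 8 visits 8+1 states, so by pigeonhole some state repeats within the first 8 steps — that repeat gives the pumpable loop.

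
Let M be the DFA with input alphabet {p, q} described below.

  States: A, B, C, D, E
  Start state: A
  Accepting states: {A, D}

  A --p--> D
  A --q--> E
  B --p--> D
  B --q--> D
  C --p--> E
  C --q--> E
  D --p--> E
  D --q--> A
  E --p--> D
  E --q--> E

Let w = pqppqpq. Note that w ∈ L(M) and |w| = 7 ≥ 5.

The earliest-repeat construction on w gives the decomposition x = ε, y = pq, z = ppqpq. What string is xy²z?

pqpqppqpq

xy^2z = ε·pq·pq·ppqpq = pqpqppqpq.
Reading y = pq takes M from A back to A, so after x·y·y the machine is still in A, and z then leads to the accepting state A. Hence pqpqppqpq ∈ L(M).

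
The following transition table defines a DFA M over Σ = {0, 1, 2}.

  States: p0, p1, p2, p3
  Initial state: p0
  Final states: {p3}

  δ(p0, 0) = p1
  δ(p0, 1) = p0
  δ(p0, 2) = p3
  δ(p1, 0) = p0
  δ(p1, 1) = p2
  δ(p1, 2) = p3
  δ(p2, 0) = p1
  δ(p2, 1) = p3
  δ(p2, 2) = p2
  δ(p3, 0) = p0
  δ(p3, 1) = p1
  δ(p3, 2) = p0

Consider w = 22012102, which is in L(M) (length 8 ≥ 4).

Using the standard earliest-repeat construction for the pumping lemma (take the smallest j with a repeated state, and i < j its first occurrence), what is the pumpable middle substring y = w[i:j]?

Run of M on w = 2 2 0 1 2 1 0 2:
  step 0: p0  (start)
  step 1: p3  (read 2: p0→p3)
  step 2: p0  (read 2: p3→p0)   ← first repeat (p0 seen earlier)
  step 3: p1  (read 0: p0→p1)
  step 4: p2  (read 1: p1→p2)
  step 5: p2  (read 2: p2→p2)
  step 6: p3  (read 1: p2→p3)
  step 7: p0  (read 0: p3→p0)
  step 8: p3  (read 2: p0→p3)

So i = 0, j = 2, giving x = w[0:0] = ε, y = w[0:2] = 22, z = w[2:8] = 012102.
Check: |xy| = 2 ≤ 4 and |y| = 2 ≥ 1. Reading y takes M from p0 back to p0, so every xyⁱz is accepted.
Since M has 4 states, any run of length ≥ 4 visits 4+1 states, so by pigeonhole some state repeats within the first 4 steps — that repeat gives the pumpable loop.

22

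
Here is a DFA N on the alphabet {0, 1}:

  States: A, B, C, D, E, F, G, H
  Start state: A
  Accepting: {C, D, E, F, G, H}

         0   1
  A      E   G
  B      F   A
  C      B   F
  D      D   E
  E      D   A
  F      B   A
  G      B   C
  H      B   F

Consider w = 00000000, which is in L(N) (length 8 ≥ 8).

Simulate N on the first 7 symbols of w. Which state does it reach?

State sequence: A -0-> E -0-> D -0-> D -0-> D -0-> D -0-> D -0-> D

After reading 7 characters, N is in state D.
(This kind of state-tracing is the core of the pumping-lemma construction: with 8 states, pigeonhole forces a repeat within the first 8 steps.)

D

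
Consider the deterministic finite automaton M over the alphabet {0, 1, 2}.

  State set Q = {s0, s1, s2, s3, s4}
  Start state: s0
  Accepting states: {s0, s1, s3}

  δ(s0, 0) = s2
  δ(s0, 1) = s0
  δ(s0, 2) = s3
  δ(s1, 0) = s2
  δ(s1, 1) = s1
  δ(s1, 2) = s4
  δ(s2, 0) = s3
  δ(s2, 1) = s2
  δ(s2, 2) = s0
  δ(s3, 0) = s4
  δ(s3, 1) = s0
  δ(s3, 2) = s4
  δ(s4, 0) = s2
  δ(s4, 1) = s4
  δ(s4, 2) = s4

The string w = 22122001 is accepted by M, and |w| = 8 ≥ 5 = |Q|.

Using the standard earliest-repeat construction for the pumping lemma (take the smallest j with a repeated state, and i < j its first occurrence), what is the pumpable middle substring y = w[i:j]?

1

State sequence: s0 -2-> s3 -2-> s4 -1-> s4 -2-> s4 -2-> s4 -0-> s2 -0-> s3 -1-> s0
First repeat at step 3: s4 was already visited.

So i = 2, j = 3, giving x = w[0:2] = 22, y = w[2:3] = 1, z = w[3:8] = 22001.
Check: |xy| = 3 ≤ 5 and |y| = 1 ≥ 1. Reading y takes M from s4 back to s4, so every xyⁱz is accepted.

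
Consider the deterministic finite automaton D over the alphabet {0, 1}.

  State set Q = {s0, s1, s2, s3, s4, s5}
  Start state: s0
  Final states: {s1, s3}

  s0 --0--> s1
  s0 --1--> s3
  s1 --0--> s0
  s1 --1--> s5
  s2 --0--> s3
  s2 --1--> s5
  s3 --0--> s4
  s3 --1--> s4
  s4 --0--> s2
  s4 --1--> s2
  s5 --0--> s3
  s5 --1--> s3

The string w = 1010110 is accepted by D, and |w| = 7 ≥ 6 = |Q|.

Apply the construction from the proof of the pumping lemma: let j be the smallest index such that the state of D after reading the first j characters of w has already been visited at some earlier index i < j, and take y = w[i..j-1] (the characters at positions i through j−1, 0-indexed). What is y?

010

State sequence: s0 -1-> s3 -0-> s4 -1-> s2 -0-> s3 -1-> s4 -1-> s2 -0-> s3
First repeat at step 4: s3 was already visited.

So i = 1, j = 4, giving x = w[0:1] = 1, y = w[1:4] = 010, z = w[4:7] = 110.
Check: |xy| = 4 ≤ 6 and |y| = 3 ≥ 1. Reading y takes D from s3 back to s3, so every xyⁱz is accepted.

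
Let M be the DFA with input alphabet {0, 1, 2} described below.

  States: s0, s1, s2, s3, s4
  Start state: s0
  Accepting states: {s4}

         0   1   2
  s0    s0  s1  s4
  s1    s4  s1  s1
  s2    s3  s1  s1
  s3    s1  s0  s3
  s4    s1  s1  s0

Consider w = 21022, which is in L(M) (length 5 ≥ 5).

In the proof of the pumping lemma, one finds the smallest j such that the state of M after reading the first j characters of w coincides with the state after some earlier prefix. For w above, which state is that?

s4

State sequence: s0 -2-> s4 -1-> s1 -0-> s4 -2-> s0 -2-> s4
First repeat at step 3: s4 was already visited.

The earliest repeat is at step j = 3: M is in s4, which it already visited at step i = 1.
With |Q| = 5, pigeonhole forces a state repeat no later than step 5; the substring read between the first and second visits to that state can be pumped.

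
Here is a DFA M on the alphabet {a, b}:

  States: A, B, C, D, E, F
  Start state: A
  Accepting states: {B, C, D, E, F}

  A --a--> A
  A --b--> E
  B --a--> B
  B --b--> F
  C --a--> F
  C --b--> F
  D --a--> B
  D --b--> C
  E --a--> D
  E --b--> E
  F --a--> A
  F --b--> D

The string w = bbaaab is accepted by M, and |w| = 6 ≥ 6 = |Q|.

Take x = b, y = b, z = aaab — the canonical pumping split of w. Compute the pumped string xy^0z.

baaab

xy⁰z = xz = b·aaab = baaab.
Reading y = b takes M from E back to E, so after x the machine is still in E, and z then leads to the accepting state F. Hence baaab ∈ L(M).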